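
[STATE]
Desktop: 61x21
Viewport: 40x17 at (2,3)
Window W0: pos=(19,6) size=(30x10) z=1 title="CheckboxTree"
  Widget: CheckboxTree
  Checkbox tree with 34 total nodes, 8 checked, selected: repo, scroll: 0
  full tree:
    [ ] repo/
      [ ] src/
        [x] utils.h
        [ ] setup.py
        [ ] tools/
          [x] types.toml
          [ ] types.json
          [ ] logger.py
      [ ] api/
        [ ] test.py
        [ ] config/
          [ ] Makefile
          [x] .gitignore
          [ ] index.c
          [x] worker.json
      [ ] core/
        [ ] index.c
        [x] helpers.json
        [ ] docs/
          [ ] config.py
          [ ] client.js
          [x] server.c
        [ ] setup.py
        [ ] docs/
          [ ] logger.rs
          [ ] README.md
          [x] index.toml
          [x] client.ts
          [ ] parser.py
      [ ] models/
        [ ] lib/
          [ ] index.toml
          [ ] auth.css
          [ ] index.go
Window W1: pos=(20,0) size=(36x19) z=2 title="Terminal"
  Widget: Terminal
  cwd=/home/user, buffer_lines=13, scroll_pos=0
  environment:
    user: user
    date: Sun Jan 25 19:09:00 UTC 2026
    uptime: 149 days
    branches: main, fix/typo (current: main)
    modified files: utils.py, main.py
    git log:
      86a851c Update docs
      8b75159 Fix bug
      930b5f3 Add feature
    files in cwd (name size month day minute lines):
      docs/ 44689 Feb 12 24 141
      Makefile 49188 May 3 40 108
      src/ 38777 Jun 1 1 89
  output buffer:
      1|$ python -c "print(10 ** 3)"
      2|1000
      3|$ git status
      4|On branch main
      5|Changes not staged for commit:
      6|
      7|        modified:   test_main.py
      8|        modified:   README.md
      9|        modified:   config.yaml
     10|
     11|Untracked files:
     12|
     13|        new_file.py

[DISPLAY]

                  ┃$ python -c "print(10
                  ┃1000                 
                  ┃$ git status         
                 ┏┃On branch main       
                 ┃┃Changes not staged fo
                 ┠┃                     
                 ┃┃        modified:   t
                 ┃┃        modified:   R
                 ┃┃        modified:   c
                 ┃┃                     
                 ┃┃Untracked files:     
                 ┃┃                     
                 ┗┃        new_file.py  
                  ┃$ █                  
                  ┃                     
                  ┗━━━━━━━━━━━━━━━━━━━━━
                                        


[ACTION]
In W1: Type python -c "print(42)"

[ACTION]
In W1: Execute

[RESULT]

                  ┃1000                 
                  ┃$ git status         
                  ┃On branch main       
                 ┏┃Changes not staged fo
                 ┃┃                     
                 ┠┃        modified:   t
                 ┃┃        modified:   R
                 ┃┃        modified:   c
                 ┃┃                     
                 ┃┃Untracked files:     
                 ┃┃                     
                 ┃┃        new_file.py  
                 ┗┃$ python -c "print(42
                  ┃42                   
                  ┃$ █                  
                  ┗━━━━━━━━━━━━━━━━━━━━━
                                        


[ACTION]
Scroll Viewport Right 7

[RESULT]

           ┃1000                        
           ┃$ git status                
           ┃On branch main              
          ┏┃Changes not staged for commi
          ┃┃                            
          ┠┃        modified:   test_mai
          ┃┃        modified:   README.m
          ┃┃        modified:   config.y
          ┃┃                            
          ┃┃Untracked files:            
          ┃┃                            
          ┃┃        new_file.py         
          ┗┃$ python -c "print(42)"     
           ┃42                          
           ┃$ █                         
           ┗━━━━━━━━━━━━━━━━━━━━━━━━━━━━
                                        


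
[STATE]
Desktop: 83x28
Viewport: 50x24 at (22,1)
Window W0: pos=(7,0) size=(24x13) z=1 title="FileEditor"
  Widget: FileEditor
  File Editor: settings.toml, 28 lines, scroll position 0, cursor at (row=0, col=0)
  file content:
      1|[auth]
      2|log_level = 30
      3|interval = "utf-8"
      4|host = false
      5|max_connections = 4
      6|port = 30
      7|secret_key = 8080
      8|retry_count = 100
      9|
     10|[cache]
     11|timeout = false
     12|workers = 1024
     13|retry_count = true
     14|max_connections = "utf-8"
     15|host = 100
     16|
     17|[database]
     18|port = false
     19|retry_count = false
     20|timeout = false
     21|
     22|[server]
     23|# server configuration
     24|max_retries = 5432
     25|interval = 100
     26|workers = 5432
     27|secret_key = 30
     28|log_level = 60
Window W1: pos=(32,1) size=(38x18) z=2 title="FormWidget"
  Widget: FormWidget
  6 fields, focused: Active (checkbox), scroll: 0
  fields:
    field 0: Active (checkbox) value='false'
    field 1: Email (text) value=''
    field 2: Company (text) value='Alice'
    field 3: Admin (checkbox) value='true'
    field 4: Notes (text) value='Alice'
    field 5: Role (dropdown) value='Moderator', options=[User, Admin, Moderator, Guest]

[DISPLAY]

        ┃ ┏━━━━━━━━━━━━━━━━━━━━━━━━━━━━━━━━━━━━┓  
────────┨ ┃ FormWidget                         ┃  
       ▲┃ ┠────────────────────────────────────┨  
       █┃ ┃> Active:     [ ]                   ┃  
f-8"   ░┃ ┃  Email:      [                    ]┃  
       ░┃ ┃  Company:    [Alice               ]┃  
s = 4  ░┃ ┃  Admin:      [x]                   ┃  
       ░┃ ┃  Notes:      [Alice               ]┃  
080    ░┃ ┃  Role:       [Moderator          ▼]┃  
100    ░┃ ┃                                    ┃  
       ▼┃ ┃                                    ┃  
━━━━━━━━┛ ┃                                    ┃  
          ┃                                    ┃  
          ┃                                    ┃  
          ┃                                    ┃  
          ┃                                    ┃  
          ┃                                    ┃  
          ┗━━━━━━━━━━━━━━━━━━━━━━━━━━━━━━━━━━━━┛  
                                                  
                                                  
                                                  
                                                  
                                                  
                                                  


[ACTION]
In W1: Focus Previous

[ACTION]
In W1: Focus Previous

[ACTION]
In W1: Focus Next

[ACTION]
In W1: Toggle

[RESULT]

        ┃ ┏━━━━━━━━━━━━━━━━━━━━━━━━━━━━━━━━━━━━┓  
────────┨ ┃ FormWidget                         ┃  
       ▲┃ ┠────────────────────────────────────┨  
       █┃ ┃  Active:     [ ]                   ┃  
f-8"   ░┃ ┃  Email:      [                    ]┃  
       ░┃ ┃  Company:    [Alice               ]┃  
s = 4  ░┃ ┃  Admin:      [x]                   ┃  
       ░┃ ┃  Notes:      [Alice               ]┃  
080    ░┃ ┃> Role:       [Moderator          ▼]┃  
100    ░┃ ┃                                    ┃  
       ▼┃ ┃                                    ┃  
━━━━━━━━┛ ┃                                    ┃  
          ┃                                    ┃  
          ┃                                    ┃  
          ┃                                    ┃  
          ┃                                    ┃  
          ┃                                    ┃  
          ┗━━━━━━━━━━━━━━━━━━━━━━━━━━━━━━━━━━━━┛  
                                                  
                                                  
                                                  
                                                  
                                                  
                                                  


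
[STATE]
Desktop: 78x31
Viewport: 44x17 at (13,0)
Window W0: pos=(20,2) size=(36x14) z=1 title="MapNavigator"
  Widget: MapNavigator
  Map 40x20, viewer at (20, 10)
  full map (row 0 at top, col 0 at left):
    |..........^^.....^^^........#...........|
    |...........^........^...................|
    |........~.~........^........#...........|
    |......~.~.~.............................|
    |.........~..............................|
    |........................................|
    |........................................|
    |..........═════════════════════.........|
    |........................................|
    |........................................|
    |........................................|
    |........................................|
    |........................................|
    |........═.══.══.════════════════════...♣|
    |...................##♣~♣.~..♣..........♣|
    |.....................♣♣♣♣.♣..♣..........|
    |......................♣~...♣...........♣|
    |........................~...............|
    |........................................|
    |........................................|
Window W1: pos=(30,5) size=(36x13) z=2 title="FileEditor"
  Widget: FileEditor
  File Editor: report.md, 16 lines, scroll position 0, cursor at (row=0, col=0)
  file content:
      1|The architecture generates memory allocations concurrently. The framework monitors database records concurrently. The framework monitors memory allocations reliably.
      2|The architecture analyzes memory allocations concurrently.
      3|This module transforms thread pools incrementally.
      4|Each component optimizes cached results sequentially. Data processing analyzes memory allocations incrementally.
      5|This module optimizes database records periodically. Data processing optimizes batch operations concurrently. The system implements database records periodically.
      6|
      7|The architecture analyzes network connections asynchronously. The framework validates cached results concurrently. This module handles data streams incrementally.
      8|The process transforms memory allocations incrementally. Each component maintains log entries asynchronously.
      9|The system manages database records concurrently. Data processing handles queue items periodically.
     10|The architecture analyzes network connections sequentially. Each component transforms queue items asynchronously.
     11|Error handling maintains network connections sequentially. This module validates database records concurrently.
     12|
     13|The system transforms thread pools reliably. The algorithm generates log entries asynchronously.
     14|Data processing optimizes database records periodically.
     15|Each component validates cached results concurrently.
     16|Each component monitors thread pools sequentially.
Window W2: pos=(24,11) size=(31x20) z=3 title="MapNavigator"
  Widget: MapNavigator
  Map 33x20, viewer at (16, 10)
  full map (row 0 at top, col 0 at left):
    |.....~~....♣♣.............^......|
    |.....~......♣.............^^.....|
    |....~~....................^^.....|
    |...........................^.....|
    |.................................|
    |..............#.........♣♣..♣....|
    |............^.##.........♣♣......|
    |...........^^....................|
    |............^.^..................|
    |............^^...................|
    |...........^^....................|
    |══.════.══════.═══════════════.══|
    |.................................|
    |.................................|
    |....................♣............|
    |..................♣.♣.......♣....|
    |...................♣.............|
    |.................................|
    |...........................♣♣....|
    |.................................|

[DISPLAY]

                                            
                                            
       ┏━━━━━━━━━━━━━━━━━━━━━━━━━━━━━━━━━━┓ 
       ┃ MapNavigator                     ┃ 
       ┠──────────────────────────────────┨ 
       ┃.........┏━━━━━━━━━━━━━━━━━━━━━━━━━━
       ┃.........┃ FileEditor               
       ┃.......══┠──────────────────────────
       ┃.........┃█he architecture generates
       ┃.........┃The architecture analyzes 
       ┃.........┃This module transforms thr
       ┃...┏━━━━━━━━━━━━━━━━━━━━━━━━━━━━━┓ c
       ┃...┃ MapNavigator                ┃ta
       ┃...┠─────────────────────────────┨  
       ┃...┃..~~....................^^...┃s 
       ┗━━━┃.........................^...┃em
           ┃.............................┃as


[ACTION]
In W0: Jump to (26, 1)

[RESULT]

                                            
                                            
       ┏━━━━━━━━━━━━━━━━━━━━━━━━━━━━━━━━━━┓ 
       ┃ MapNavigator                     ┃ 
       ┠──────────────────────────────────┨ 
       ┃         ┏━━━━━━━━━━━━━━━━━━━━━━━━━━
       ┃         ┃ FileEditor               
       ┃         ┠──────────────────────────
       ┃         ┃█he architecture generates
       ┃.^^.....^┃The architecture analyzes 
       ┃..^......┃This module transforms thr
       ┃.~.┏━━━━━━━━━━━━━━━━━━━━━━━━━━━━━┓ c
       ┃.~.┃ MapNavigator                ┃ta
       ┃~..┠─────────────────────────────┨  
       ┃...┃..~~....................^^...┃s 
       ┗━━━┃.........................^...┃em
           ┃.............................┃as


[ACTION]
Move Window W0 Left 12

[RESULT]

                                            
                                            
━━━━━━━━━━━━━━━━━━━━━━━━━━━━━━┓             
Navigator                     ┃             
──────────────────────────────┨             
                 ┏━━━━━━━━━━━━━━━━━━━━━━━━━━
                 ┃ FileEditor               
                 ┠──────────────────────────
                 ┃█he architecture generates
....^^^........#.┃The architecture analyzes 
.......^.....@...┃This module transforms thr
......^....┏━━━━━━━━━━━━━━━━━━━━━━━━━━━━━┓ c
...........┃ MapNavigator                ┃ta
...........┠─────────────────────────────┨  
...........┃..~~....................^^...┃s 
━━━━━━━━━━━┃.........................^...┃em
           ┃.............................┃as


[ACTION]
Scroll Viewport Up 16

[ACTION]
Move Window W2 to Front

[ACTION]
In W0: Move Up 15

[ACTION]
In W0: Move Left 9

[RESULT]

                                            
                                            
━━━━━━━━━━━━━━━━━━━━━━━━━━━━━━┓             
Navigator                     ┃             
──────────────────────────────┨             
                 ┏━━━━━━━━━━━━━━━━━━━━━━━━━━
                 ┃ FileEditor               
                 ┠──────────────────────────
                 ┃█he architecture generates
                 ┃The architecture analyzes 
......^^.....@^^.┃This module transforms thr
.......^...┏━━━━━━━━━━━━━━━━━━━━━━━━━━━━━┓ c
....~.~....┃ MapNavigator                ┃ta
..~.~.~....┠─────────────────────────────┨  
.....~.....┃..~~....................^^...┃s 
━━━━━━━━━━━┃.........................^...┃em
           ┃.............................┃as


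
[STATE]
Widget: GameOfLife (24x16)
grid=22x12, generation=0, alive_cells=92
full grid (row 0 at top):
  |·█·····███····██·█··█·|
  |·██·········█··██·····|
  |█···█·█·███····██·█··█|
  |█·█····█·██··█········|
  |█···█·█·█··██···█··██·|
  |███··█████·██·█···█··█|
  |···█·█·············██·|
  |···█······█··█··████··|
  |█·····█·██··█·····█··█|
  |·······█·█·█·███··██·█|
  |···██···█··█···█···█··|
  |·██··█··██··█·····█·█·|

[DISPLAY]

Gen: 0                  
·█·····███····██·█··█·  
·██·········█··██·····  
█···█·█·███····██·█··█  
█·█····█·██··█········  
█···█·█·█··██···█··██·  
███··█████·██·█···█··█  
···█·█·············██·  
···█······█··█··████··  
█·····█·██··█·····█··█  
·······█·█·█·███··██·█  
···██···█··█···█···█··  
·██··█··██··█·····█·█·  
                        
                        
                        


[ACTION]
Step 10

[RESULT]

Gen: 10                 
······██··············  
·····█············██··  
····█·············██··  
·····█·█·······█······  
······█··█········██··  
·······████····██·█···  
·······█···█··········  
·········█·█··········  
·········███··········  
·········█············  
······················  
······················  
                        
                        
                        


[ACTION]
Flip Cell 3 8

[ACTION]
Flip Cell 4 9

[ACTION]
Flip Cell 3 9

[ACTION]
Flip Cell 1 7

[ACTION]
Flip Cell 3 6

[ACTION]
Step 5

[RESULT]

Gen: 15                 
······███·············  
·····██·██············  
···███·██··········██·  
···███··███·······█···  
···██······█······█···  
····█······█··········  
·····█··█·█···········  
···········█··········  
·········█··█·········  
·········█··█·········  
·········█············  
······················  
                        
                        
                        


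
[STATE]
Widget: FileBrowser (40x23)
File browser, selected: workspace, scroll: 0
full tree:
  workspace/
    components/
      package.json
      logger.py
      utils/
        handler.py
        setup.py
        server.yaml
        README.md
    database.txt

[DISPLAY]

> [-] workspace/                        
    [+] components/                     
    database.txt                        
                                        
                                        
                                        
                                        
                                        
                                        
                                        
                                        
                                        
                                        
                                        
                                        
                                        
                                        
                                        
                                        
                                        
                                        
                                        
                                        


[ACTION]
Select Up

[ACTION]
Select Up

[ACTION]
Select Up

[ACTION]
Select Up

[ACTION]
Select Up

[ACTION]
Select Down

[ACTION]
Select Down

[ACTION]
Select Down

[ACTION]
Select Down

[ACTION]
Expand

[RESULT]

  [-] workspace/                        
    [+] components/                     
  > database.txt                        
                                        
                                        
                                        
                                        
                                        
                                        
                                        
                                        
                                        
                                        
                                        
                                        
                                        
                                        
                                        
                                        
                                        
                                        
                                        
                                        


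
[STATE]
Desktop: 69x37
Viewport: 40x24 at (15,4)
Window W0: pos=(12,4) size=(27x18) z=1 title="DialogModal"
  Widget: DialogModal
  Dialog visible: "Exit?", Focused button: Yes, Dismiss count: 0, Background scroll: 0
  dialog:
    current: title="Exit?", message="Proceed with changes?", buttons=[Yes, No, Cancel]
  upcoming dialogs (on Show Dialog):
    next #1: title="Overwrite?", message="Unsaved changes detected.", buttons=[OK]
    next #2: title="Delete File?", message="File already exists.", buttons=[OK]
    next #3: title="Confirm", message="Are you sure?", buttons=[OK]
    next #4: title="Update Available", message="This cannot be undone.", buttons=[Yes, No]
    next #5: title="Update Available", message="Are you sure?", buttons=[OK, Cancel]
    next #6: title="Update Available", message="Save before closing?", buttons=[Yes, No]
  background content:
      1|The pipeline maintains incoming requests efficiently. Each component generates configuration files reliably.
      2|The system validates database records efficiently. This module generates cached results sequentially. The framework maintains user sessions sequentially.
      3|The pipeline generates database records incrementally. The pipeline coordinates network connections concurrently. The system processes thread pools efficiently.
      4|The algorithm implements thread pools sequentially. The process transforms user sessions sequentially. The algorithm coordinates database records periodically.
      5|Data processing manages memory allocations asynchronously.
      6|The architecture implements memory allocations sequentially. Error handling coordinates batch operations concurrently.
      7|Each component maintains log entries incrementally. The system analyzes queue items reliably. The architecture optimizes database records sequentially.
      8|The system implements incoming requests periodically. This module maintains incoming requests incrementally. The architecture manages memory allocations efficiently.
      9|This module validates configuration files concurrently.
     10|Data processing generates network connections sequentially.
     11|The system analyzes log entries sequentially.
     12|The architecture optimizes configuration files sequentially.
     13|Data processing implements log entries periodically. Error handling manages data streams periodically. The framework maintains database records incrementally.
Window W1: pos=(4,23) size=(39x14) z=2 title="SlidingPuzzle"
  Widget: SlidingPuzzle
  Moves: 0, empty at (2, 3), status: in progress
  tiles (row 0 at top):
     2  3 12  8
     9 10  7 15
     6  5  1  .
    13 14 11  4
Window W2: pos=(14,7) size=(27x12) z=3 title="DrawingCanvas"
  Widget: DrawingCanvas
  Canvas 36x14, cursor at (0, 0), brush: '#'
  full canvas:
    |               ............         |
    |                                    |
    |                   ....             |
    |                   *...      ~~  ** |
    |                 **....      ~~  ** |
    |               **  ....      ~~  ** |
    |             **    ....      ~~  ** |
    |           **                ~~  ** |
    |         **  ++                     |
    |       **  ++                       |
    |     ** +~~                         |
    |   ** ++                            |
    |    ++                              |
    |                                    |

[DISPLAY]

━━━━━━━━━━━━━━━━━━━━━━━┓                
ialogModal             ┃                
───────────────────────┨                
━━━━━━━━━━━━━━━━━━━━━━━━━┓              
 DrawingCanvas           ┃              
─────────────────────────┨              
+              ..........┃              
                         ┃              
                   ....  ┃              
                   *...  ┃              
                 **....  ┃              
               **  ....  ┃              
             **    ....  ┃              
           **            ┃              
━━━━━━━━━━━━━━━━━━━━━━━━━┛              
ta processing implement┃                
                       ┃                
━━━━━━━━━━━━━━━━━━━━━━━┛                
                                        
━━━━━━━━━━━━━━━━━━━━━━━━━━━┓            
zzle                       ┃            
───────────────────────────┨            
┬────┬────┐                ┃            
│ 12 │  8 │                ┃            


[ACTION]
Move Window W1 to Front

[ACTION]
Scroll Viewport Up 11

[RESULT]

                                        
                                        
                                        
                                        
━━━━━━━━━━━━━━━━━━━━━━━┓                
ialogModal             ┃                
───────────────────────┨                
━━━━━━━━━━━━━━━━━━━━━━━━━┓              
 DrawingCanvas           ┃              
─────────────────────────┨              
+              ..........┃              
                         ┃              
                   ....  ┃              
                   *...  ┃              
                 **....  ┃              
               **  ....  ┃              
             **    ....  ┃              
           **            ┃              
━━━━━━━━━━━━━━━━━━━━━━━━━┛              
ta processing implement┃                
                       ┃                
━━━━━━━━━━━━━━━━━━━━━━━┛                
                                        
━━━━━━━━━━━━━━━━━━━━━━━━━━━┓            


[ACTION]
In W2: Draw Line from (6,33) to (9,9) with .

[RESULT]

                                        
                                        
                                        
                                        
━━━━━━━━━━━━━━━━━━━━━━━┓                
ialogModal             ┃                
───────────────────────┨                
━━━━━━━━━━━━━━━━━━━━━━━━━┓              
 DrawingCanvas           ┃              
─────────────────────────┨              
+              ..........┃              
                         ┃              
                   ....  ┃              
                   *...  ┃              
                 **....  ┃              
               **  ....  ┃              
             **    ....  ┃              
           **        ....┃              
━━━━━━━━━━━━━━━━━━━━━━━━━┛              
ta processing implement┃                
                       ┃                
━━━━━━━━━━━━━━━━━━━━━━━┛                
                                        
━━━━━━━━━━━━━━━━━━━━━━━━━━━┓            


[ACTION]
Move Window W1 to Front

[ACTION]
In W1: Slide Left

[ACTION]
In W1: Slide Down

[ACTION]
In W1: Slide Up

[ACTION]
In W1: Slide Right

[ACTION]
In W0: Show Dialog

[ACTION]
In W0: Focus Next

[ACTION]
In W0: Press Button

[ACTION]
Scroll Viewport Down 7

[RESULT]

━━━━━━━━━━━━━━━━━━━━━━━━━┓              
 DrawingCanvas           ┃              
─────────────────────────┨              
+              ..........┃              
                         ┃              
                   ....  ┃              
                   *...  ┃              
                 **....  ┃              
               **  ....  ┃              
             **    ....  ┃              
           **        ....┃              
━━━━━━━━━━━━━━━━━━━━━━━━━┛              
ta processing implement┃                
                       ┃                
━━━━━━━━━━━━━━━━━━━━━━━┛                
                                        
━━━━━━━━━━━━━━━━━━━━━━━━━━━┓            
zzle                       ┃            
───────────────────────────┨            
┬────┬────┐                ┃            
│ 12 │  8 │                ┃            
┼────┼────┤                ┃            
│  7 │ 15 │                ┃            
┼────┼────┤                ┃            


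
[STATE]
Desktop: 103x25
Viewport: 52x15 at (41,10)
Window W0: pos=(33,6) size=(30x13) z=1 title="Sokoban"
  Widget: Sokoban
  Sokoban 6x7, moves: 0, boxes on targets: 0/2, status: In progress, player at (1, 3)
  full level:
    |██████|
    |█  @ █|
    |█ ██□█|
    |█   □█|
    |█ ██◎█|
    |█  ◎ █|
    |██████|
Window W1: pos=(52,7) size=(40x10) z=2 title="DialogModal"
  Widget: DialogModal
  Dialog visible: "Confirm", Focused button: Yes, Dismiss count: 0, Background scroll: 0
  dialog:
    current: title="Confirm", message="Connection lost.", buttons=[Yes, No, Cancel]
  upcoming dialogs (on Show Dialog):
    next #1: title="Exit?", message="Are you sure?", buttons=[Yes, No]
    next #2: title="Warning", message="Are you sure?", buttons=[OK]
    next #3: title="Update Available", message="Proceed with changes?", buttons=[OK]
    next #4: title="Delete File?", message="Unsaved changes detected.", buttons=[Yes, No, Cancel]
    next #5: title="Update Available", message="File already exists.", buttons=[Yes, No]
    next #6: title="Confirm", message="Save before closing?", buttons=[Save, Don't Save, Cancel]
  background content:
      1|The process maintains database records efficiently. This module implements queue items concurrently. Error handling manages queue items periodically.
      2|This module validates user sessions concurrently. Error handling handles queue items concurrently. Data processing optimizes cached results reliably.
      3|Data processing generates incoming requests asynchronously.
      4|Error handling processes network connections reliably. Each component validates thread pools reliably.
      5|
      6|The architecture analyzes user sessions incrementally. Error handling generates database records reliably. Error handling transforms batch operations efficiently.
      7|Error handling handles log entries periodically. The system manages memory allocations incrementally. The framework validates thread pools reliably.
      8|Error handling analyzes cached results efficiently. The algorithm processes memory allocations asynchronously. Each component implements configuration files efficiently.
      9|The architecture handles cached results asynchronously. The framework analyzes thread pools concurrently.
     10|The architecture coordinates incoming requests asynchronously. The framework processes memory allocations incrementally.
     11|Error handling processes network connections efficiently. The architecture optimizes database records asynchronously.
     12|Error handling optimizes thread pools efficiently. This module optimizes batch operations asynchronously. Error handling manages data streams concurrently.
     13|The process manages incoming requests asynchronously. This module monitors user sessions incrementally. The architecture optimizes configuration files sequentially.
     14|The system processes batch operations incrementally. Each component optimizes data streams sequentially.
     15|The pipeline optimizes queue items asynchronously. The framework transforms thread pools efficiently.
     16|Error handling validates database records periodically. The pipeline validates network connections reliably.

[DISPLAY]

           ┃The pro┌─────────────────────┐ records┃ 
           ┃This mo│       Confirm       │sions co┃ 
           ┃Data pr│   Connection lost.  │ming req┃ 
           ┃Error h│ [Yes]  No   Cancel  │rk conne┃ 
           ┃       └─────────────────────┘        ┃ 
           ┃The architecture analyzes user session┃ 
0  0/2     ┗━━━━━━━━━━━━━━━━━━━━━━━━━━━━━━━━━━━━━━┛ 
                     ┃                              
━━━━━━━━━━━━━━━━━━━━━┛                              
                                                    
                                                    
                                                    
                                                    
                                                    
                                                    


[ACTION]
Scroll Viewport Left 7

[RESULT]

█  @ █            ┃The pro┌─────────────────────┐ re
█ ██□█            ┃This mo│       Confirm       │sio
█   □█            ┃Data pr│   Connection lost.  │min
█ ██◎█            ┃Error h│ [Yes]  No   Cancel  │rk 
█  ◎ █            ┃       └─────────────────────┘   
██████            ┃The architecture analyzes user se
Moves: 0  0/2     ┗━━━━━━━━━━━━━━━━━━━━━━━━━━━━━━━━━
                            ┃                       
━━━━━━━━━━━━━━━━━━━━━━━━━━━━┛                       
                                                    
                                                    
                                                    
                                                    
                                                    
                                                    


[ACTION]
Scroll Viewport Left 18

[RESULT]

                 ┃█  @ █            ┃The pro┌───────
                 ┃█ ██□█            ┃This mo│       
                 ┃█   □█            ┃Data pr│   Conn
                 ┃█ ██◎█            ┃Error h│ [Yes] 
                 ┃█  ◎ █            ┃       └───────
                 ┃██████            ┃The architectur
                 ┃Moves: 0  0/2     ┗━━━━━━━━━━━━━━━
                 ┃                            ┃     
                 ┗━━━━━━━━━━━━━━━━━━━━━━━━━━━━┛     
                                                    
                                                    
                                                    
                                                    
                                                    
                                                    


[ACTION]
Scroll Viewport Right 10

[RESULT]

       ┃█  @ █            ┃The pro┌─────────────────
       ┃█ ██□█            ┃This mo│       Confirm   
       ┃█   □█            ┃Data pr│   Connection los
       ┃█ ██◎█            ┃Error h│ [Yes]  No   Canc
       ┃█  ◎ █            ┃       └─────────────────
       ┃██████            ┃The architecture analyzes
       ┃Moves: 0  0/2     ┗━━━━━━━━━━━━━━━━━━━━━━━━━
       ┃                            ┃               
       ┗━━━━━━━━━━━━━━━━━━━━━━━━━━━━┛               
                                                    
                                                    
                                                    
                                                    
                                                    
                                                    


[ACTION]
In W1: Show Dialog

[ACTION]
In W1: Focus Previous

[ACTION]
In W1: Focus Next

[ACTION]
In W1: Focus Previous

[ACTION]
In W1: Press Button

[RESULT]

       ┃█  @ █            ┃The process maintains dat
       ┃█ ██□█            ┃This module validates use
       ┃█   □█            ┃Data processing generates
       ┃█ ██◎█            ┃Error handling processes 
       ┃█  ◎ █            ┃                         
       ┃██████            ┃The architecture analyzes
       ┃Moves: 0  0/2     ┗━━━━━━━━━━━━━━━━━━━━━━━━━
       ┃                            ┃               
       ┗━━━━━━━━━━━━━━━━━━━━━━━━━━━━┛               
                                                    
                                                    
                                                    
                                                    
                                                    
                                                    
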